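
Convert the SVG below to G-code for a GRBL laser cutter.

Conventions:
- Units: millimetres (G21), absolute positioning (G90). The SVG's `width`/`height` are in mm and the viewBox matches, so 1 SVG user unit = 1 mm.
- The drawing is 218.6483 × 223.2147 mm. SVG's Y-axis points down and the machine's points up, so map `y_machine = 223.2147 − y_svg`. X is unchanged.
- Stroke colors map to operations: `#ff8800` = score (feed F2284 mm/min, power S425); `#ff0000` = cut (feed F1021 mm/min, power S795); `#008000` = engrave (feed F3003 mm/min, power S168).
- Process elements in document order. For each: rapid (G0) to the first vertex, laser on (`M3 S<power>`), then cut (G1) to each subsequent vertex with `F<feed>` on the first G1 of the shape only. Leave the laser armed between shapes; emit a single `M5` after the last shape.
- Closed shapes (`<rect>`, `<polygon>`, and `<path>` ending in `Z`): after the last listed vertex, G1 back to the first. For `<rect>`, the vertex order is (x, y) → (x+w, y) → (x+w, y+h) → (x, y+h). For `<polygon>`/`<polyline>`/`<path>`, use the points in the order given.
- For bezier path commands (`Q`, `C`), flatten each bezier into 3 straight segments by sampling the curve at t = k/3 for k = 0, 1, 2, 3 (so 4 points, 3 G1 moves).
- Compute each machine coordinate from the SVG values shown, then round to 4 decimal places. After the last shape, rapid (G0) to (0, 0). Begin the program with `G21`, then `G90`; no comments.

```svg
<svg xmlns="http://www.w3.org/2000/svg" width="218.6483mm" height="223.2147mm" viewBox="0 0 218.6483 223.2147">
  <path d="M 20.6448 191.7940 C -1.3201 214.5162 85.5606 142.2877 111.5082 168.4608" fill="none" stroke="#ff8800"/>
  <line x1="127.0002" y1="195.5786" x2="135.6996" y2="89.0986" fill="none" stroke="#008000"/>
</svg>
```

G21
G90
G0 X20.6448 Y31.4207
M3 S425
G1 X28.6737 Y33.1875 F2284
G1 X71.5377 Y55.2877
G1 X111.5082 Y54.7539
G0 X127.0002 Y27.6361
M3 S168
G1 X135.6996 Y134.1161 F3003
M5
G0 X0.0000 Y0.0000

viewBox `0 0 218.6483 223.2147` with mm width/height → 1 unit = 1 mm. Flip: y_m = 223.2147 − y_svg.

**Shape 1** — `<path>` cubic bezier, stroke `#ff8800` → score (S425, F2284). Control points (SVG): P0=(20.6448,191.7940), P1=(-1.3201,214.5162), P2=(85.5606,142.2877), P3=(111.5082,168.4608); sampled at t=k/3. Machine vertices: (20.6448,31.4207) → (28.6737,33.1875) → (71.5377,55.2877) → (111.5082,54.7539). Open path.

**Shape 2** — `<line>` line segment, stroke `#008000` → engrave (S168, F3003). Machine vertices: (127.0002,27.6361) → (135.6996,134.1161). Open path.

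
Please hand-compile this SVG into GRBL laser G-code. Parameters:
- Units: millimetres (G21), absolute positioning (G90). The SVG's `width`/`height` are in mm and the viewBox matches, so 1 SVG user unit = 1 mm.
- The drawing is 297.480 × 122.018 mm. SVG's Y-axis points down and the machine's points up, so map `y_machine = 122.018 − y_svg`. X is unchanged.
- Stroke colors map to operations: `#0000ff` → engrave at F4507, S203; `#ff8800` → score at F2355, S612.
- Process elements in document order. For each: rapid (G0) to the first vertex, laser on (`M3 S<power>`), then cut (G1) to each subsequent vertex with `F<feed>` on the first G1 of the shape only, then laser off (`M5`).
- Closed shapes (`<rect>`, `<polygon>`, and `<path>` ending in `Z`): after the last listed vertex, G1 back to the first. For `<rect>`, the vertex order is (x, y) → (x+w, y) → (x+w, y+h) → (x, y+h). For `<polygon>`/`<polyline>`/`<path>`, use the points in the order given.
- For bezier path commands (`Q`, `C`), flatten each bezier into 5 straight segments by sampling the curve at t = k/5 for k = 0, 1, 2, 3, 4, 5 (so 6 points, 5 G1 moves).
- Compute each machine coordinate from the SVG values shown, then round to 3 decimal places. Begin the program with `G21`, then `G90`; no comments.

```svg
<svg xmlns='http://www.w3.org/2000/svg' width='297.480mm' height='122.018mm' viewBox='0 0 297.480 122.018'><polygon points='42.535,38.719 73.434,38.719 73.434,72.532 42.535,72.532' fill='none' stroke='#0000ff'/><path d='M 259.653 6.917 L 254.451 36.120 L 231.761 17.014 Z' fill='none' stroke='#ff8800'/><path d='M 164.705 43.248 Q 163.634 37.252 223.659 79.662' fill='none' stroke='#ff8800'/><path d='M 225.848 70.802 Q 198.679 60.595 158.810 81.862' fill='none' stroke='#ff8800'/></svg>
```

1 u = 1 mm; y_m = 122.018 − y.

[1] `<polygon>` rectangle, #0000ff→engrave S203 F4507: (42.535,83.299) → (73.434,83.299) → (73.434,49.486) → (42.535,49.486) → (42.535,83.299) (closed)

[2] `<path>` regular polygon, #ff8800→score S612 F2355: (259.653,115.101) → (254.451,85.898) → (231.761,105.004) → (259.653,115.101) (closed)

[3] `<path>` quadratic bezier, #ff8800→score S612 F2355: (164.705,78.770) → (166.720,79.232) → (173.624,75.822) → (185.414,68.539) → (202.093,57.384) → (223.659,42.356)

[4] `<path>` quadratic bezier, #ff8800→score S612 F2355: (225.848,51.216) → (214.472,54.040) → (202.081,54.346) → (188.673,52.134) → (174.250,47.404) → (158.810,40.156)

G21
G90
G0 X42.535 Y83.299
M3 S203
G1 X73.434 Y83.299 F4507
G1 X73.434 Y49.486
G1 X42.535 Y49.486
G1 X42.535 Y83.299
M5
G0 X259.653 Y115.101
M3 S612
G1 X254.451 Y85.898 F2355
G1 X231.761 Y105.004
G1 X259.653 Y115.101
M5
G0 X164.705 Y78.770
M3 S612
G1 X166.720 Y79.232 F2355
G1 X173.624 Y75.822
G1 X185.414 Y68.539
G1 X202.093 Y57.384
G1 X223.659 Y42.356
M5
G0 X225.848 Y51.216
M3 S612
G1 X214.472 Y54.040 F2355
G1 X202.081 Y54.346
G1 X188.673 Y52.134
G1 X174.250 Y47.404
G1 X158.810 Y40.156
M5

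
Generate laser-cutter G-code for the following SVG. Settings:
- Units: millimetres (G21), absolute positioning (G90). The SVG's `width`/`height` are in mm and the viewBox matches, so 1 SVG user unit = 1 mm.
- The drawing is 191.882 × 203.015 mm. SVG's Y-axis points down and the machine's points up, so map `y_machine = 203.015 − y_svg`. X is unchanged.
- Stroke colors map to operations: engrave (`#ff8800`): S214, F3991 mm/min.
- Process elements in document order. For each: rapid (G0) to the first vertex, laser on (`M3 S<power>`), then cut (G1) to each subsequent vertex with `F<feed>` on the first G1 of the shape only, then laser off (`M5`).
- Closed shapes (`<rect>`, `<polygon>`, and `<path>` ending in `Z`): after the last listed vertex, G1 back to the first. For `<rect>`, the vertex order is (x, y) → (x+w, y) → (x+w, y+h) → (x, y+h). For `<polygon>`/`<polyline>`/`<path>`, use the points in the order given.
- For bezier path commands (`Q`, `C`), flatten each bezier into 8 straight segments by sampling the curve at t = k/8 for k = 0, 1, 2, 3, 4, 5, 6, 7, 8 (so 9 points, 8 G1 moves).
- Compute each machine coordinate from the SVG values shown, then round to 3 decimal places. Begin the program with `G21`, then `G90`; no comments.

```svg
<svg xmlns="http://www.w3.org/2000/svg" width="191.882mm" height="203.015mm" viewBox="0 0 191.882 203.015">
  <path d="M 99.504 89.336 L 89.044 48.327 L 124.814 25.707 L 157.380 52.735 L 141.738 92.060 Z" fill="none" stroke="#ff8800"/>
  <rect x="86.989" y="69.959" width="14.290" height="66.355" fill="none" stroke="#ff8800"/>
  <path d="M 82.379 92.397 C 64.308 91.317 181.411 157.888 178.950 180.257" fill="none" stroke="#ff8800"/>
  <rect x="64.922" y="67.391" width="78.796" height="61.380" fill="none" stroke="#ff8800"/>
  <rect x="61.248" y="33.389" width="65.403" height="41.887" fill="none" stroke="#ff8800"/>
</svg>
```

G21
G90
G0 X99.504 Y113.679
M3 S214
G1 X89.044 Y154.688 F3991
G1 X124.814 Y177.308
G1 X157.380 Y150.280
G1 X141.738 Y110.955
G1 X99.504 Y113.679
M5
G0 X86.989 Y133.056
M3 S214
G1 X101.279 Y133.056 F3991
G1 X101.279 Y66.701
G1 X86.989 Y66.701
G1 X86.989 Y133.056
M5
G0 X82.379 Y110.618
M3 S214
G1 X81.441 Y108.070 F3991
G1 X90.191 Y100.491
G1 X105.642 Y89.191
G1 X124.811 Y75.481
G1 X144.711 Y60.672
G1 X162.358 Y46.075
G1 X174.766 Y33.000
G1 X178.950 Y22.758
M5
G0 X64.922 Y135.624
M3 S214
G1 X143.718 Y135.624 F3991
G1 X143.718 Y74.244
G1 X64.922 Y74.244
G1 X64.922 Y135.624
M5
G0 X61.248 Y169.626
M3 S214
G1 X126.651 Y169.626 F3991
G1 X126.651 Y127.739
G1 X61.248 Y127.739
G1 X61.248 Y169.626
M5

viewBox `0 0 191.882 203.015` with mm width/height → 1 unit = 1 mm. Flip: y_m = 203.015 − y_svg.

**Shape 1** — `<path>` regular polygon, stroke `#ff8800` → engrave (S214, F3991). Machine vertices: (99.504,113.679) → (89.044,154.688) → (124.814,177.308) → (157.380,150.280) → (141.738,110.955) → (99.504,113.679). Closed: final G1 returns to the first vertex.

**Shape 2** — `<rect>` rectangle, stroke `#ff8800` → engrave (S214, F3991). Machine vertices: (86.989,133.056) → (101.279,133.056) → (101.279,66.701) → (86.989,66.701) → (86.989,133.056). Closed: final G1 returns to the first vertex.

**Shape 3** — `<path>` cubic bezier, stroke `#ff8800` → engrave (S214, F3991). Control points (SVG): P0=(82.379,92.397), P1=(64.308,91.317), P2=(181.411,157.888), P3=(178.950,180.257); sampled at t=k/8. Machine vertices: (82.379,110.618) → (81.441,108.070) → (90.191,100.491) → (105.642,89.191) → (124.811,75.481) → (144.711,60.672) → (162.358,46.075) → (174.766,33.000) → (178.950,22.758). Open path.

**Shape 4** — `<rect>` rectangle, stroke `#ff8800` → engrave (S214, F3991). Machine vertices: (64.922,135.624) → (143.718,135.624) → (143.718,74.244) → (64.922,74.244) → (64.922,135.624). Closed: final G1 returns to the first vertex.

**Shape 5** — `<rect>` rectangle, stroke `#ff8800` → engrave (S214, F3991). Machine vertices: (61.248,169.626) → (126.651,169.626) → (126.651,127.739) → (61.248,127.739) → (61.248,169.626). Closed: final G1 returns to the first vertex.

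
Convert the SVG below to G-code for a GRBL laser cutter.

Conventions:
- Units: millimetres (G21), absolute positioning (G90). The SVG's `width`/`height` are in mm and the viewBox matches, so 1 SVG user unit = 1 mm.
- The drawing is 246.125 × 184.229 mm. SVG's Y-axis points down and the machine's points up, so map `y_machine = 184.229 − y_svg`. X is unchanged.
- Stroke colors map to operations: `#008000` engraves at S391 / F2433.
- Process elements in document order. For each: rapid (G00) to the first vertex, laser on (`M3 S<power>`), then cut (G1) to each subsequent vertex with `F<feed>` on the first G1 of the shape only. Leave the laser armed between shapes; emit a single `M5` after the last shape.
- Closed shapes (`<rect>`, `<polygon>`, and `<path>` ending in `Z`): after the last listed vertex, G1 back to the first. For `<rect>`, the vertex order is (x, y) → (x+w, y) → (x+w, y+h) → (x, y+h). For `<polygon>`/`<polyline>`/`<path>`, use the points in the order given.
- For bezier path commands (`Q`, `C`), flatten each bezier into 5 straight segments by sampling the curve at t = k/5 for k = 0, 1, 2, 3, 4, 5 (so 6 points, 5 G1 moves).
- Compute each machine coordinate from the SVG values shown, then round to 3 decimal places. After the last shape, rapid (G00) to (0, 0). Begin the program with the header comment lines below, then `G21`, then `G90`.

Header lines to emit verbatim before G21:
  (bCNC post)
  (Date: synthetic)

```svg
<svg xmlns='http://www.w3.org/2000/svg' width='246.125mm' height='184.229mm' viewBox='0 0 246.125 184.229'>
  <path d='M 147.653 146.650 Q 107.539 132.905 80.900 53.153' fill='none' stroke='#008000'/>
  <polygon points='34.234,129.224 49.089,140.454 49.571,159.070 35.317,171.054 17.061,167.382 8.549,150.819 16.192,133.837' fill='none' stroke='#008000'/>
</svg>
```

(bCNC post)
(Date: synthetic)
G21
G90
G00 X147.653 Y37.579
M3 S391
G1 X132.146 Y45.717 F2433
G1 X117.718 Y59.136
G1 X104.367 Y77.836
G1 X92.095 Y101.815
G1 X80.900 Y131.076
G00 X34.234 Y55.005
M3 S391
G1 X49.089 Y43.775 F2433
G1 X49.571 Y25.159
G1 X35.317 Y13.175
G1 X17.061 Y16.847
G1 X8.549 Y33.410
G1 X16.192 Y50.392
G1 X34.234 Y55.005
M5
G00 X0.000 Y0.000

viewBox `0 0 246.125 184.229` with mm width/height → 1 unit = 1 mm. Flip: y_m = 184.229 − y_svg.

**Shape 1** — `<path>` quadratic bezier, stroke `#008000` → engrave (S391, F2433). Control points (SVG): P0=(147.653,146.650), P1=(107.539,132.905), P2=(80.900,53.153); sampled at t=k/5. Machine vertices: (147.653,37.579) → (132.146,45.717) → (117.718,59.136) → (104.367,77.836) → (92.095,101.815) → (80.900,131.076). Open path.

**Shape 2** — `<polygon>` regular polygon, stroke `#008000` → engrave (S391, F2433). Machine vertices: (34.234,55.005) → (49.089,43.775) → (49.571,25.159) → (35.317,13.175) → (17.061,16.847) → (8.549,33.410) → (16.192,50.392) → (34.234,55.005). Closed: final G1 returns to the first vertex.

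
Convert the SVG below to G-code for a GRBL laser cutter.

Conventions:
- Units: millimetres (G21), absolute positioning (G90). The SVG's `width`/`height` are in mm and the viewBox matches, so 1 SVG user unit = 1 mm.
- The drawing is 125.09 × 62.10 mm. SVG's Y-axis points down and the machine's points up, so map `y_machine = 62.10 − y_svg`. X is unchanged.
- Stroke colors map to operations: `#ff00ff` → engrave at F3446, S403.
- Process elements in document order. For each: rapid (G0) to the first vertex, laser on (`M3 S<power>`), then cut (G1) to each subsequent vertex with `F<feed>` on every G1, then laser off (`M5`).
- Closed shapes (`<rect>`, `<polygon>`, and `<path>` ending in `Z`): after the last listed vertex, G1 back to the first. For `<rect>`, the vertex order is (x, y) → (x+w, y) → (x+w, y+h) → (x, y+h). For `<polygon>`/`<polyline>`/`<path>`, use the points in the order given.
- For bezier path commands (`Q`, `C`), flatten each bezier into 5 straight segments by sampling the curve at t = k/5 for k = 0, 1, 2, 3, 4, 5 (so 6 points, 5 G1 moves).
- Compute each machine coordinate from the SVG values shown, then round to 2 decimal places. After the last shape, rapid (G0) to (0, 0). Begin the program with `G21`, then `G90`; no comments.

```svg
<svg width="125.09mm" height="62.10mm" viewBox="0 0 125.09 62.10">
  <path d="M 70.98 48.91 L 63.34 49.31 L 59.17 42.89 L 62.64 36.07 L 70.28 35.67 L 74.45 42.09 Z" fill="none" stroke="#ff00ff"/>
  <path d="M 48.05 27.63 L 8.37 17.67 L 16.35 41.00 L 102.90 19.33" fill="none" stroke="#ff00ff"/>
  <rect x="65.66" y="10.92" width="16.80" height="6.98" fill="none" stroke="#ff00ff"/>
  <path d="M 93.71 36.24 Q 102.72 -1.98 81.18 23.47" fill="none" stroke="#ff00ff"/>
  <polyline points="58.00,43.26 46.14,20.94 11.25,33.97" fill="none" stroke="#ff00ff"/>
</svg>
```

1 u = 1 mm; y_m = 62.10 − y.

[1] `<path>` regular polygon, #ff00ff→engrave S403 F3446: (70.98,13.19) → (63.34,12.79) → (59.17,19.21) → (62.64,26.03) → (70.28,26.43) → (74.45,20.01) → (70.98,13.19) (closed)

[2] `<path>` open polyline, #ff00ff→engrave S403 F3446: (48.05,34.47) → (8.37,44.43) → (16.35,21.10) → (102.90,42.77)

[3] `<rect>` rectangle, #ff00ff→engrave S403 F3446: (65.66,51.18) → (82.46,51.18) → (82.46,44.20) → (65.66,44.20) → (65.66,51.18) (closed)

[4] `<path>` quadratic bezier, #ff00ff→engrave S403 F3446: (93.71,25.86) → (96.09,38.60) → (96.03,46.25) → (93.52,48.80) → (88.57,46.26) → (81.18,38.63)

[5] `<polyline>` open polyline, #ff00ff→engrave S403 F3446: (58.00,18.84) → (46.14,41.16) → (11.25,28.13)

G21
G90
G0 X70.98 Y13.19
M3 S403
G1 X63.34 Y12.79 F3446
G1 X59.17 Y19.21 F3446
G1 X62.64 Y26.03 F3446
G1 X70.28 Y26.43 F3446
G1 X74.45 Y20.01 F3446
G1 X70.98 Y13.19 F3446
M5
G0 X48.05 Y34.47
M3 S403
G1 X8.37 Y44.43 F3446
G1 X16.35 Y21.10 F3446
G1 X102.90 Y42.77 F3446
M5
G0 X65.66 Y51.18
M3 S403
G1 X82.46 Y51.18 F3446
G1 X82.46 Y44.20 F3446
G1 X65.66 Y44.20 F3446
G1 X65.66 Y51.18 F3446
M5
G0 X93.71 Y25.86
M3 S403
G1 X96.09 Y38.60 F3446
G1 X96.03 Y46.25 F3446
G1 X93.52 Y48.80 F3446
G1 X88.57 Y46.26 F3446
G1 X81.18 Y38.63 F3446
M5
G0 X58.00 Y18.84
M3 S403
G1 X46.14 Y41.16 F3446
G1 X11.25 Y28.13 F3446
M5
G0 X0.00 Y0.00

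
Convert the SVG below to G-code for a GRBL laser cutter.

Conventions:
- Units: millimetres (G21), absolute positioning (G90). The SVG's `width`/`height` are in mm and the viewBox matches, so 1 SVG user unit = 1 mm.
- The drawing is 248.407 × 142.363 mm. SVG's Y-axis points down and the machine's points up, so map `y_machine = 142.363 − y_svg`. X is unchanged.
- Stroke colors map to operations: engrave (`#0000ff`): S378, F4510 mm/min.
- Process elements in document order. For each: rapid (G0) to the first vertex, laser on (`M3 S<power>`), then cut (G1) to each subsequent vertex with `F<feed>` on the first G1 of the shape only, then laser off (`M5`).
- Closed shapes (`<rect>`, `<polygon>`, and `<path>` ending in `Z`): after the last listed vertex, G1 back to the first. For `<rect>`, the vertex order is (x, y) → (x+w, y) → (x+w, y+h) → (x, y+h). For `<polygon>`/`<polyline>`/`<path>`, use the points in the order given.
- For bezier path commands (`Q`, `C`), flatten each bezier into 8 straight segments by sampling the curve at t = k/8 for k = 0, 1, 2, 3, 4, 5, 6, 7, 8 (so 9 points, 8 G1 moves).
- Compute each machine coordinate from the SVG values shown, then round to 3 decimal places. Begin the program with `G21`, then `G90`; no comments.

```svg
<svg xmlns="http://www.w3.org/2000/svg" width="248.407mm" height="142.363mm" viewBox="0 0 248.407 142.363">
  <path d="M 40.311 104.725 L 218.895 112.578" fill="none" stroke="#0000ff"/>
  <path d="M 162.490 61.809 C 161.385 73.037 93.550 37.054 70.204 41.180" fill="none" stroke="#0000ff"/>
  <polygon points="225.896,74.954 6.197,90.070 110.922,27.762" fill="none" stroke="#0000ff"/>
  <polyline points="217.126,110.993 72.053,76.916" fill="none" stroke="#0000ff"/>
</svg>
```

Since the viewBox matches the mm dimensions, user units are millimetres directly. The only transform is the Y-flip y_m = 142.363 − y_svg.

Shape 1 is a line segment drawn with `<path>`. Its stroke #0000ff means engrave at S378, F4510. After flipping Y the toolpath is (40.311,37.638) → (218.895,29.785).

Shape 2 is a cubic bezier drawn with `<path>`. Its stroke #0000ff means engrave at S378, F4510. After flipping Y the toolpath is (162.490,80.554) → (159.165,78.386) → (150.887,79.621) → (138.960,83.235) → (124.687,88.205) → (109.372,93.509) → (94.317,98.121) → (80.827,101.021) → (70.204,101.183).

Shape 3 is a closed polygon drawn with `<polygon>`. Its stroke #0000ff means engrave at S378, F4510. After flipping Y the toolpath is (225.896,67.409) → (6.197,52.293) → (110.922,114.601) → (225.896,67.409), returning to the start.

Shape 4 is a line segment drawn with `<polyline>`. Its stroke #0000ff means engrave at S378, F4510. After flipping Y the toolpath is (217.126,31.370) → (72.053,65.447).

G21
G90
G0 X40.311 Y37.638
M3 S378
G1 X218.895 Y29.785 F4510
M5
G0 X162.490 Y80.554
M3 S378
G1 X159.165 Y78.386 F4510
G1 X150.887 Y79.621
G1 X138.960 Y83.235
G1 X124.687 Y88.205
G1 X109.372 Y93.509
G1 X94.317 Y98.121
G1 X80.827 Y101.021
G1 X70.204 Y101.183
M5
G0 X225.896 Y67.409
M3 S378
G1 X6.197 Y52.293 F4510
G1 X110.922 Y114.601
G1 X225.896 Y67.409
M5
G0 X217.126 Y31.370
M3 S378
G1 X72.053 Y65.447 F4510
M5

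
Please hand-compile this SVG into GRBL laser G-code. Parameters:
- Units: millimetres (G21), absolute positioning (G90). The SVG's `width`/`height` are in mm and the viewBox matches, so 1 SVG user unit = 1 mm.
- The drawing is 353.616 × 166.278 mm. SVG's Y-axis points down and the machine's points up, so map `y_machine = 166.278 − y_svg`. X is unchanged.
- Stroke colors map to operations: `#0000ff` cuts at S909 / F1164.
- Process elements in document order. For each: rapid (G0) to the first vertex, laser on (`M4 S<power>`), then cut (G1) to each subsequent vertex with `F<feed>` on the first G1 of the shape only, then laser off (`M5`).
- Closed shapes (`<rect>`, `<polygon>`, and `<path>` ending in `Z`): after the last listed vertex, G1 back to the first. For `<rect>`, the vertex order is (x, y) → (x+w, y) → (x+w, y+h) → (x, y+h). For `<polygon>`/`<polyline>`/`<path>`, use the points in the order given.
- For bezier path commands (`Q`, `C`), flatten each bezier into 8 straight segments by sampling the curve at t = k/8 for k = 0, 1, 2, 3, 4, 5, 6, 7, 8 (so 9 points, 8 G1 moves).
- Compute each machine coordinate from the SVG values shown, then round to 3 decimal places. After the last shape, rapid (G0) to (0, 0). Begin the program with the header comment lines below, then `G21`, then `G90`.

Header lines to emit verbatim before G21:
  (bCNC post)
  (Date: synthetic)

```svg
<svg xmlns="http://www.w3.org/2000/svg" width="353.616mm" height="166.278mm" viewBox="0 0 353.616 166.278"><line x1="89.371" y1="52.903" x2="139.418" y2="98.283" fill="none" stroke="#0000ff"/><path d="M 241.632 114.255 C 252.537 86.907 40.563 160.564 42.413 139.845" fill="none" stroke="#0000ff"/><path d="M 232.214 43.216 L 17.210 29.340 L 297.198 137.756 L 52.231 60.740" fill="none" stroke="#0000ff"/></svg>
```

viewBox `0 0 353.616 166.278` with mm width/height → 1 unit = 1 mm. Flip: y_m = 166.278 − y_svg.

**Shape 1** — `<line>` line segment, stroke `#0000ff` → cut (S909, F1164). Machine vertices: (89.371,113.375) → (139.418,67.995). Open path.

**Shape 2** — `<path>` cubic bezier, stroke `#0000ff` → cut (S909, F1164). Control points (SVG): P0=(241.632,114.255), P1=(252.537,86.907), P2=(40.563,160.564), P3=(42.413,139.845); sampled at t=k/8. Machine vertices: (241.632,52.023) → (236.127,57.925) → (214.844,56.648) → (182.902,50.481) → (145.418,41.714) → (107.509,32.636) → (74.294,25.536) → (50.889,22.706) → (42.413,26.433). Open path.

**Shape 3** — `<path>` open polyline, stroke `#0000ff` → cut (S909, F1164). Machine vertices: (232.214,123.062) → (17.210,136.938) → (297.198,28.522) → (52.231,105.538). Open path.

(bCNC post)
(Date: synthetic)
G21
G90
G0 X89.371 Y113.375
M4 S909
G1 X139.418 Y67.995 F1164
M5
G0 X241.632 Y52.023
M4 S909
G1 X236.127 Y57.925 F1164
G1 X214.844 Y56.648
G1 X182.902 Y50.481
G1 X145.418 Y41.714
G1 X107.509 Y32.636
G1 X74.294 Y25.536
G1 X50.889 Y22.706
G1 X42.413 Y26.433
M5
G0 X232.214 Y123.062
M4 S909
G1 X17.210 Y136.938 F1164
G1 X297.198 Y28.522
G1 X52.231 Y105.538
M5
G0 X0.000 Y0.000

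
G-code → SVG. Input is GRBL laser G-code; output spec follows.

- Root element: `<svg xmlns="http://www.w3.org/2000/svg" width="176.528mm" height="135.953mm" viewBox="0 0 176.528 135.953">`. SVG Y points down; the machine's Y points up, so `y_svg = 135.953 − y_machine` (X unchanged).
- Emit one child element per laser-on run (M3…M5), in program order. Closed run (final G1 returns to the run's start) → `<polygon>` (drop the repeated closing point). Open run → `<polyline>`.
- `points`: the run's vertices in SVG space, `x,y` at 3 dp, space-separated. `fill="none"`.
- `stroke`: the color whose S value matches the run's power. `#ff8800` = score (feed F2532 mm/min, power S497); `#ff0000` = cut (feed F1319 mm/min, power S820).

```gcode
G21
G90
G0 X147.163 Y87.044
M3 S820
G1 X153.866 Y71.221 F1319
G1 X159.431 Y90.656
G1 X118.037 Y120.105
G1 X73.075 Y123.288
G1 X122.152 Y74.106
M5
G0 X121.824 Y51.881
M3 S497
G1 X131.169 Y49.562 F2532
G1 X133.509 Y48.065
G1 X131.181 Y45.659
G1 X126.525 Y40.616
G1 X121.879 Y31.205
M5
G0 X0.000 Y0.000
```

Each laser-on run becomes one SVG element. Flip Y back into SVG space with y_svg = 135.953 − y_machine.

Run 1: power S820 maps to stroke `#ff0000` (cut). The run is open, so emit a `<polyline>` with points (Y-flipped): 147.163,48.909 153.866,64.732 159.431,45.297 118.037,15.848 73.075,12.665 122.152,61.847.

Run 2: the run's S497 means `#ff8800` (score). The run is open, so emit a `<polyline>` with points (Y-flipped): 121.824,84.072 131.169,86.391 133.509,87.888 131.181,90.294 126.525,95.337 121.879,104.748.

<svg xmlns="http://www.w3.org/2000/svg" width="176.528mm" height="135.953mm" viewBox="0 0 176.528 135.953">
  <polyline points="147.163,48.909 153.866,64.732 159.431,45.297 118.037,15.848 73.075,12.665 122.152,61.847" fill="none" stroke="#ff0000"/>
  <polyline points="121.824,84.072 131.169,86.391 133.509,87.888 131.181,90.294 126.525,95.337 121.879,104.748" fill="none" stroke="#ff8800"/>
</svg>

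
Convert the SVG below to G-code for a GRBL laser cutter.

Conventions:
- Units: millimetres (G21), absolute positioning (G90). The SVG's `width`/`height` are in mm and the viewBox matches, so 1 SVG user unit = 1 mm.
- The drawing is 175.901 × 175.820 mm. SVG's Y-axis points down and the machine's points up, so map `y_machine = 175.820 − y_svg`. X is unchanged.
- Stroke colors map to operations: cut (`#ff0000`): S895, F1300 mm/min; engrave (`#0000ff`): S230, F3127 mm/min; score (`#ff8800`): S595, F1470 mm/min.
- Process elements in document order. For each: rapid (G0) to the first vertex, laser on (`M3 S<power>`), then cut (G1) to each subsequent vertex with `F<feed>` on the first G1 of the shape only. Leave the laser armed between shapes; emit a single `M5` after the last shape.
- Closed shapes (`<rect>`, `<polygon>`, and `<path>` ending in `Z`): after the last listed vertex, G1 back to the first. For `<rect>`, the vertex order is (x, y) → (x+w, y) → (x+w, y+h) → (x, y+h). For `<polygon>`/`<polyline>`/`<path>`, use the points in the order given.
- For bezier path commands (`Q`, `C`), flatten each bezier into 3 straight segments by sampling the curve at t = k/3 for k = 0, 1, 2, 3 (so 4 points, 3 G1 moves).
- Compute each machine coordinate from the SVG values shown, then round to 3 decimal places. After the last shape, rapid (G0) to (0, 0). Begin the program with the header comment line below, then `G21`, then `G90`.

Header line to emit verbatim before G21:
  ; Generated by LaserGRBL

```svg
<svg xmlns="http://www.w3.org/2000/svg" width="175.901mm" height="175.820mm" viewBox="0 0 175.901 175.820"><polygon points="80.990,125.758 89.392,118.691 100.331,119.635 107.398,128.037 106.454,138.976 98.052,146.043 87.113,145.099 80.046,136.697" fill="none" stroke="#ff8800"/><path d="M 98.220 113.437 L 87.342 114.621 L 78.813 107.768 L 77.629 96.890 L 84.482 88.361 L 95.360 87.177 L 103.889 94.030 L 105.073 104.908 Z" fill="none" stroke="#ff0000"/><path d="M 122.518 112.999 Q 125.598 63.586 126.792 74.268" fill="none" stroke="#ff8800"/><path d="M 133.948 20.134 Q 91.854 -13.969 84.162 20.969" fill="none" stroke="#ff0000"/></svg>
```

; Generated by LaserGRBL
G21
G90
G0 X80.990 Y50.062
M3 S595
G1 X89.392 Y57.129 F1470
G1 X100.331 Y56.185
G1 X107.398 Y47.783
G1 X106.454 Y36.844
G1 X98.052 Y29.777
G1 X87.113 Y30.721
G1 X80.046 Y39.123
G1 X80.990 Y50.062
G0 X98.220 Y62.383
M3 S895
G1 X87.342 Y61.199 F1300
G1 X78.813 Y68.052
G1 X77.629 Y78.930
G1 X84.482 Y87.459
G1 X95.360 Y88.643
G1 X103.889 Y81.790
G1 X105.073 Y70.912
G1 X98.220 Y62.383
G0 X122.518 Y62.821
M3 S595
G1 X124.362 Y89.086 F1470
G1 X125.786 Y101.996
G1 X126.792 Y101.552
G0 X133.948 Y155.686
M3 S895
G1 X109.708 Y170.750 F1300
G1 X93.112 Y170.472
G1 X84.162 Y154.851
M5
G0 X0.000 Y0.000

Since the viewBox matches the mm dimensions, user units are millimetres directly. The only transform is the Y-flip y_m = 175.820 − y_svg.

Shape 1 is a regular polygon drawn with `<polygon>`. Its stroke #ff8800 means score at S595, F1470. After flipping Y the toolpath is (80.990,50.062) → (89.392,57.129) → (100.331,56.185) → (107.398,47.783) → (106.454,36.844) → (98.052,29.777) → (87.113,30.721) → (80.046,39.123) → (80.990,50.062), returning to the start.

Shape 2 is a regular polygon drawn with `<path>`. Its stroke #ff0000 means cut at S895, F1300. After flipping Y the toolpath is (98.220,62.383) → (87.342,61.199) → (78.813,68.052) → (77.629,78.930) → (84.482,87.459) → (95.360,88.643) → (103.889,81.790) → (105.073,70.912) → (98.220,62.383), returning to the start.

Shape 3 is a quadratic bezier drawn with `<path>`. Its stroke #ff8800 means score at S595, F1470. After flipping Y the toolpath is (122.518,62.821) → (124.362,89.086) → (125.786,101.996) → (126.792,101.552).

Shape 4 is a quadratic bezier drawn with `<path>`. Its stroke #ff0000 means cut at S895, F1300. After flipping Y the toolpath is (133.948,155.686) → (109.708,170.750) → (93.112,170.472) → (84.162,154.851).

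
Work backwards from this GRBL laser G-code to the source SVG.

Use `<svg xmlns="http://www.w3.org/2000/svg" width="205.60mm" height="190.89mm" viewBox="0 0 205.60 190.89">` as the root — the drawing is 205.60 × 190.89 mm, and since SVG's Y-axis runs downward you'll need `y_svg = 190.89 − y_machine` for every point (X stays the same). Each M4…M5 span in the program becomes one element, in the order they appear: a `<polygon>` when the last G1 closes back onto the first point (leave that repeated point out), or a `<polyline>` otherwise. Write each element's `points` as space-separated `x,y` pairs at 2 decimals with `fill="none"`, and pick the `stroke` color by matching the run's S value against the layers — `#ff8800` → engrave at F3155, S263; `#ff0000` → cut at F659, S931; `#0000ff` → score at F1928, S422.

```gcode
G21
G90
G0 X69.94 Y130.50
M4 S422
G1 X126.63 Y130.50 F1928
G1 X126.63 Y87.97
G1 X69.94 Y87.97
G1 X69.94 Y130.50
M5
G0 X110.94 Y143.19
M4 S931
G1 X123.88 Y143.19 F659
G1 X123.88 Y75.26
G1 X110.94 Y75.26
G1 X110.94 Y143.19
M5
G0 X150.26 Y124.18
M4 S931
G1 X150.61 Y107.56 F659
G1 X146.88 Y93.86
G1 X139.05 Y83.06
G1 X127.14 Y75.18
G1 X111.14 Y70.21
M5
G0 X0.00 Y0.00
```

<svg xmlns="http://www.w3.org/2000/svg" width="205.60mm" height="190.89mm" viewBox="0 0 205.60 190.89">
  <polygon points="69.94,60.39 126.63,60.39 126.63,102.92 69.94,102.92" fill="none" stroke="#0000ff"/>
  <polygon points="110.94,47.70 123.88,47.70 123.88,115.63 110.94,115.63" fill="none" stroke="#ff0000"/>
  <polyline points="150.26,66.71 150.61,83.33 146.88,97.03 139.05,107.83 127.14,115.71 111.14,120.68" fill="none" stroke="#ff0000"/>
</svg>

y_svg = 190.89 − y_m.

[1] S422→`#0000ff` (score); closed run; points: 69.94,60.39 126.63,60.39 126.63,102.92 69.94,102.92

[2] S931→`#ff0000` (cut); closed run; points: 110.94,47.70 123.88,47.70 123.88,115.63 110.94,115.63

[3] S931→`#ff0000` (cut); open run; points: 150.26,66.71 150.61,83.33 146.88,97.03 139.05,107.83 127.14,115.71 111.14,120.68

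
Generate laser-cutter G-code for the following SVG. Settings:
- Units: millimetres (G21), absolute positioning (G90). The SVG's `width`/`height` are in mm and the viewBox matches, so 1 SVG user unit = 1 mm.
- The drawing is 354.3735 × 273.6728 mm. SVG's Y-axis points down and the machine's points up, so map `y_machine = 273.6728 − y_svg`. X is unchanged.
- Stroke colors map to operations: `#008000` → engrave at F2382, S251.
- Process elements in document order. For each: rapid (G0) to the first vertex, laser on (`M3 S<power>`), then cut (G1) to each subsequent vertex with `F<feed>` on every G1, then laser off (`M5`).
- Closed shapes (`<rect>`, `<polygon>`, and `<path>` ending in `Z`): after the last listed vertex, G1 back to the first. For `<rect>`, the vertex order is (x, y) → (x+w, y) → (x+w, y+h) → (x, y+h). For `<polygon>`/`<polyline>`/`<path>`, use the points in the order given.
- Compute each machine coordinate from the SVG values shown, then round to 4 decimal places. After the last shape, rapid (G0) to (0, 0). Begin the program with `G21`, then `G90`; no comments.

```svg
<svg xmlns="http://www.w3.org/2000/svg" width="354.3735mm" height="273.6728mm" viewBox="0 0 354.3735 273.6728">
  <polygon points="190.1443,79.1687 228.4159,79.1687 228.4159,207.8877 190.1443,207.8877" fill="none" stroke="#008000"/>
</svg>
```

viewBox `0 0 354.3735 273.6728` with mm width/height → 1 unit = 1 mm. Flip: y_m = 273.6728 − y_svg.

**Shape 1** — `<polygon>` rectangle, stroke `#008000` → engrave (S251, F2382). Machine vertices: (190.1443,194.5041) → (228.4159,194.5041) → (228.4159,65.7851) → (190.1443,65.7851) → (190.1443,194.5041). Closed: final G1 returns to the first vertex.

G21
G90
G0 X190.1443 Y194.5041
M3 S251
G1 X228.4159 Y194.5041 F2382
G1 X228.4159 Y65.7851 F2382
G1 X190.1443 Y65.7851 F2382
G1 X190.1443 Y194.5041 F2382
M5
G0 X0.0000 Y0.0000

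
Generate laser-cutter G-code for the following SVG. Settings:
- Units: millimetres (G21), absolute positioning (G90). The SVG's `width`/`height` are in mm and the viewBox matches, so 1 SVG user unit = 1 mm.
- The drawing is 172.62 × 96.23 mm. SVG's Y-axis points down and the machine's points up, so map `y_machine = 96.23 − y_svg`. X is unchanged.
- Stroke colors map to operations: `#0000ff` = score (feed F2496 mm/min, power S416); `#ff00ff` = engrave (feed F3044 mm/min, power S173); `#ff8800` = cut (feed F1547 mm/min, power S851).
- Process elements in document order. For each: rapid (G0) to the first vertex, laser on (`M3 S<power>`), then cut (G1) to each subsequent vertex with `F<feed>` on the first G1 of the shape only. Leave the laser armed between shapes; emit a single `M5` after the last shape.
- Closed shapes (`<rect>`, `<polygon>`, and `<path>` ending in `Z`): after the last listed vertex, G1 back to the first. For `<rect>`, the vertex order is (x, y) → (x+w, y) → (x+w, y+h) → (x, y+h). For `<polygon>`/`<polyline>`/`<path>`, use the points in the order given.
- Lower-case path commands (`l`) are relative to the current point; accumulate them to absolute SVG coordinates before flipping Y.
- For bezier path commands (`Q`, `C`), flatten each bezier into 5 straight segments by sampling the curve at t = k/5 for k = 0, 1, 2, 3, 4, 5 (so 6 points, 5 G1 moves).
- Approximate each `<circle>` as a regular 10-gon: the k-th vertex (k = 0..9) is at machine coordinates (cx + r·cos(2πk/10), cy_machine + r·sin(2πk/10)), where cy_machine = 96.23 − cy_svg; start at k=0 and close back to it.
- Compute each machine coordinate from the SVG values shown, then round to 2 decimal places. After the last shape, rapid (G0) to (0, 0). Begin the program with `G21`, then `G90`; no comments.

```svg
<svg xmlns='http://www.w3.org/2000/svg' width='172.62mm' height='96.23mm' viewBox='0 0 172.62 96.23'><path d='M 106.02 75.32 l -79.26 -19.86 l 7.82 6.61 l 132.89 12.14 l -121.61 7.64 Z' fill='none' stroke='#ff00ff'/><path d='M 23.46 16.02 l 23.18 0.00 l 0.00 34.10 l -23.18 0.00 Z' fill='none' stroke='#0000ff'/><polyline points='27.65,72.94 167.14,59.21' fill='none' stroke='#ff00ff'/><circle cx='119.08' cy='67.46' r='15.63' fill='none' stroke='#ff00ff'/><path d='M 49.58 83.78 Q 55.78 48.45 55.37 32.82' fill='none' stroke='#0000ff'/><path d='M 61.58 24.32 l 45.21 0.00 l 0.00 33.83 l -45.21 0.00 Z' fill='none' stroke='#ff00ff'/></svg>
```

G21
G90
G0 X106.02 Y20.91
M3 S173
G1 X26.76 Y40.77 F3044
G1 X34.58 Y34.16
G1 X167.47 Y22.02
G1 X45.86 Y14.38
G1 X106.02 Y20.91
G0 X23.46 Y80.21
M3 S416
G1 X46.64 Y80.21 F2496
G1 X46.64 Y46.11
G1 X23.46 Y46.11
G1 X23.46 Y80.21
G0 X27.65 Y23.29
M3 S173
G1 X167.14 Y37.02 F3044
G0 X134.71 Y28.77
M3 S173
G1 X131.72 Y37.96 F3044
G1 X123.91 Y43.64
G1 X114.25 Y43.64
G1 X106.44 Y37.96
G1 X103.45 Y28.77
G1 X106.44 Y19.58
G1 X114.25 Y13.90
G1 X123.91 Y13.90
G1 X131.72 Y19.58
G1 X134.71 Y28.77
G0 X49.58 Y12.45
M3 S416
G1 X51.80 Y25.79 F2496
G1 X53.48 Y37.56
G1 X54.64 Y47.75
G1 X55.27 Y56.37
G1 X55.37 Y63.41
G0 X61.58 Y71.91
M3 S173
G1 X106.79 Y71.91 F3044
G1 X106.79 Y38.08
G1 X61.58 Y38.08
G1 X61.58 Y71.91
M5
G0 X0.00 Y0.00

viewBox `0 0 172.62 96.23` with mm width/height → 1 unit = 1 mm. Flip: y_m = 96.23 − y_svg.

**Shape 1** — `<path>` closed polygon, stroke `#ff00ff` → engrave (S173, F3044). Machine vertices: (106.02,20.91) → (26.76,40.77) → (34.58,34.16) → (167.47,22.02) → (45.86,14.38) → (106.02,20.91). Closed: final G1 returns to the first vertex.

**Shape 2** — `<path>` rectangle, stroke `#0000ff` → score (S416, F2496). Machine vertices: (23.46,80.21) → (46.64,80.21) → (46.64,46.11) → (23.46,46.11) → (23.46,80.21). Closed: final G1 returns to the first vertex.

**Shape 3** — `<polyline>` line segment, stroke `#ff00ff` → engrave (S173, F3044). Machine vertices: (27.65,23.29) → (167.14,37.02). Open path.

**Shape 4** — `<circle>` circle, stroke `#ff00ff` → engrave (S173, F3044). Machine vertices: (134.71,28.77) → (131.72,37.96) → (123.91,43.64) → (114.25,43.64) → (106.44,37.96) → (103.45,28.77) → (106.44,19.58) → (114.25,13.90) → (123.91,13.90) → (131.72,19.58) → (134.71,28.77). Closed: final G1 returns to the first vertex.

**Shape 5** — `<path>` quadratic bezier, stroke `#0000ff` → score (S416, F2496). Control points (SVG): P0=(49.58,83.78), P1=(55.78,48.45), P2=(55.37,32.82); sampled at t=k/5. Machine vertices: (49.58,12.45) → (51.80,25.79) → (53.48,37.56) → (54.64,47.75) → (55.27,56.37) → (55.37,63.41). Open path.

**Shape 6** — `<path>` rectangle, stroke `#ff00ff` → engrave (S173, F3044). Machine vertices: (61.58,71.91) → (106.79,71.91) → (106.79,38.08) → (61.58,38.08) → (61.58,71.91). Closed: final G1 returns to the first vertex.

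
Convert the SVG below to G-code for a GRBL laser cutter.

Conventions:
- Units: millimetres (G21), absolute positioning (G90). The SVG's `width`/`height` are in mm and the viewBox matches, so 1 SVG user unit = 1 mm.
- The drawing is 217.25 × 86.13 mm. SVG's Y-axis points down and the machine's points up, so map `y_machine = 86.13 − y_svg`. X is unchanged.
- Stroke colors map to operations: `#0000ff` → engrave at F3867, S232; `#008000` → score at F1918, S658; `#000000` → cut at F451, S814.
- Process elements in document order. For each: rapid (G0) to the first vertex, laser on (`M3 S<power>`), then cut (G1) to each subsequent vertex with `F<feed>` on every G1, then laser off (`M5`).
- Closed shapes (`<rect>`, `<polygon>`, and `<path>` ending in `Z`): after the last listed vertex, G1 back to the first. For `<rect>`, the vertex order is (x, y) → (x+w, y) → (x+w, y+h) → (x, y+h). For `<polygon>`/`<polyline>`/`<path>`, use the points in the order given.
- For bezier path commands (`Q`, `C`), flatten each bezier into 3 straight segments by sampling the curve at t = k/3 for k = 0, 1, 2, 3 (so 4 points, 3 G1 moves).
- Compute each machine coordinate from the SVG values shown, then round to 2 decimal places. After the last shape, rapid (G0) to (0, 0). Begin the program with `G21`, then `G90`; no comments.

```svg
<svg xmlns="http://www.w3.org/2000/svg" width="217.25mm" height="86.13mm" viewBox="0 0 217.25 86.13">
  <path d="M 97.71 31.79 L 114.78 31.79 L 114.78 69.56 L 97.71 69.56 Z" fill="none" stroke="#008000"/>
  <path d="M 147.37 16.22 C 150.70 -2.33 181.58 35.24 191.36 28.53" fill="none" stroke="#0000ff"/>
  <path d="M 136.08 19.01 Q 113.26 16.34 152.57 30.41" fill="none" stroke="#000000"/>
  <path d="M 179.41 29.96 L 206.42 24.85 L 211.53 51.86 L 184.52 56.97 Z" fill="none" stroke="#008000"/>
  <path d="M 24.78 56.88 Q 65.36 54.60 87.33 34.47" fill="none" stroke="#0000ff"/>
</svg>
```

G21
G90
G0 X97.71 Y54.34
M3 S658
G1 X114.78 Y54.34 F1918
G1 X114.78 Y16.57 F1918
G1 X97.71 Y16.57 F1918
G1 X97.71 Y54.34 F1918
M5
G0 X147.37 Y69.91
M3 S232
G1 X158.08 Y73.47 F3867
G1 X176.35 Y61.93 F3867
G1 X191.36 Y57.60 F3867
M5
G0 X136.08 Y67.12
M3 S814
G1 X127.77 Y67.04 F451
G1 X133.27 Y63.24 F451
G1 X152.57 Y55.72 F451
M5
G0 X179.41 Y56.17
M3 S658
G1 X206.42 Y61.28 F1918
G1 X211.53 Y34.27 F1918
G1 X184.52 Y29.16 F1918
G1 X179.41 Y56.17 F1918
M5
G0 X24.78 Y29.25
M3 S232
G1 X49.77 Y32.75 F3867
G1 X70.62 Y40.22 F3867
G1 X87.33 Y51.66 F3867
M5
G0 X0.00 Y0.00

1 u = 1 mm; y_m = 86.13 − y.

[1] `<path>` rectangle, #008000→score S658 F1918: (97.71,54.34) → (114.78,54.34) → (114.78,16.57) → (97.71,16.57) → (97.71,54.34) (closed)

[2] `<path>` cubic bezier, #0000ff→engrave S232 F3867: (147.37,69.91) → (158.08,73.47) → (176.35,61.93) → (191.36,57.60)

[3] `<path>` quadratic bezier, #000000→cut S814 F451: (136.08,67.12) → (127.77,67.04) → (133.27,63.24) → (152.57,55.72)

[4] `<path>` regular polygon, #008000→score S658 F1918: (179.41,56.17) → (206.42,61.28) → (211.53,34.27) → (184.52,29.16) → (179.41,56.17) (closed)

[5] `<path>` quadratic bezier, #0000ff→engrave S232 F3867: (24.78,29.25) → (49.77,32.75) → (70.62,40.22) → (87.33,51.66)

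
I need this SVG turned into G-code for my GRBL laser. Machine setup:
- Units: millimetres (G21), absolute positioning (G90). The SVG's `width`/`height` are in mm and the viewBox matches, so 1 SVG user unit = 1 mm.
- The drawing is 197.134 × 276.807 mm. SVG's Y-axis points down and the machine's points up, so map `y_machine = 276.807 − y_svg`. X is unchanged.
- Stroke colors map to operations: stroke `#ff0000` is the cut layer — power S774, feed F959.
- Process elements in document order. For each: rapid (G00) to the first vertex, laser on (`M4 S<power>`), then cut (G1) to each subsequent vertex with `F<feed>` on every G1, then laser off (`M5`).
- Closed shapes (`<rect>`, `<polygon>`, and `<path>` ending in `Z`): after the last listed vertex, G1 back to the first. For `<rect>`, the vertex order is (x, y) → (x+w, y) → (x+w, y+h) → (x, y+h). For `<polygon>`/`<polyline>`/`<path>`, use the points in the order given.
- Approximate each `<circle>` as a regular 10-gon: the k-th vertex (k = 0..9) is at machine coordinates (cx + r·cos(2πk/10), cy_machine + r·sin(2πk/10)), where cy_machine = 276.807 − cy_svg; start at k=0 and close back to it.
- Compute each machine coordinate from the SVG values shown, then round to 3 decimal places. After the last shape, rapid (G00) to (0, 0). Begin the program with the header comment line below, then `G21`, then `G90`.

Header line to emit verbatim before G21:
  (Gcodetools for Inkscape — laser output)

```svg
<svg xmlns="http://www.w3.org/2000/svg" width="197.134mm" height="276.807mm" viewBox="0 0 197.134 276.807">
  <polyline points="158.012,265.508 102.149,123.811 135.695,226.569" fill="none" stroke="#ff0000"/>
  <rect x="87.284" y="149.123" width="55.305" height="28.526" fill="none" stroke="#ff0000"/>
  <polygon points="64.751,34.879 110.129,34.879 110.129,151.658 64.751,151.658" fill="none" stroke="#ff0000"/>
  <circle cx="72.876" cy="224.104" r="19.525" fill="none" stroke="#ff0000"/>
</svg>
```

(Gcodetools for Inkscape — laser output)
G21
G90
G00 X158.012 Y11.299
M4 S774
G1 X102.149 Y152.996 F959
G1 X135.695 Y50.238 F959
M5
G00 X87.284 Y127.684
M4 S774
G1 X142.589 Y127.684 F959
G1 X142.589 Y99.158 F959
G1 X87.284 Y99.158 F959
G1 X87.284 Y127.684 F959
M5
G00 X64.751 Y241.928
M4 S774
G1 X110.129 Y241.928 F959
G1 X110.129 Y125.149 F959
G1 X64.751 Y125.149 F959
G1 X64.751 Y241.928 F959
M5
G00 X92.401 Y52.703
M4 S774
G1 X88.672 Y64.180 F959
G1 X78.910 Y71.272 F959
G1 X66.842 Y71.272 F959
G1 X57.080 Y64.180 F959
G1 X53.351 Y52.703 F959
G1 X57.080 Y41.226 F959
G1 X66.842 Y34.134 F959
G1 X78.910 Y34.134 F959
G1 X88.672 Y41.226 F959
G1 X92.401 Y52.703 F959
M5
G00 X0.000 Y0.000

viewBox `0 0 197.134 276.807` with mm width/height → 1 unit = 1 mm. Flip: y_m = 276.807 − y_svg.

**Shape 1** — `<polyline>` open polyline, stroke `#ff0000` → cut (S774, F959). Machine vertices: (158.012,11.299) → (102.149,152.996) → (135.695,50.238). Open path.

**Shape 2** — `<rect>` rectangle, stroke `#ff0000` → cut (S774, F959). Machine vertices: (87.284,127.684) → (142.589,127.684) → (142.589,99.158) → (87.284,99.158) → (87.284,127.684). Closed: final G1 returns to the first vertex.

**Shape 3** — `<polygon>` rectangle, stroke `#ff0000` → cut (S774, F959). Machine vertices: (64.751,241.928) → (110.129,241.928) → (110.129,125.149) → (64.751,125.149) → (64.751,241.928). Closed: final G1 returns to the first vertex.

**Shape 4** — `<circle>` circle, stroke `#ff0000` → cut (S774, F959). Machine vertices: (92.401,52.703) → (88.672,64.180) → (78.910,71.272) → (66.842,71.272) → (57.080,64.180) → (53.351,52.703) → (57.080,41.226) → (66.842,34.134) → (78.910,34.134) → (88.672,41.226) → (92.401,52.703). Closed: final G1 returns to the first vertex.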